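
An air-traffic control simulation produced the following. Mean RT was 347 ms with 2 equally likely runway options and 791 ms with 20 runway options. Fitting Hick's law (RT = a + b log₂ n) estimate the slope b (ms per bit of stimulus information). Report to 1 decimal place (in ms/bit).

Slope: b = (791 − 347) / (log₂ 20 − log₂ 2) = 444/3.3219 = 133.657 ms/bit.

133.7 ms/bit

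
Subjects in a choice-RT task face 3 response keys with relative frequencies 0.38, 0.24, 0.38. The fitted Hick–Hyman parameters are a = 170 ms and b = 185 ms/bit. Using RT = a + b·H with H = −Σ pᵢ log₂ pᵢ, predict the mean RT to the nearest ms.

Entropy contributions −pᵢ log₂ pᵢ: 0.5305, 0.4941, 0.5305; sum H = 1.5550 bits.
RT = a + bH = 170 + 185·1.5550 = 457.68 ms.

458 ms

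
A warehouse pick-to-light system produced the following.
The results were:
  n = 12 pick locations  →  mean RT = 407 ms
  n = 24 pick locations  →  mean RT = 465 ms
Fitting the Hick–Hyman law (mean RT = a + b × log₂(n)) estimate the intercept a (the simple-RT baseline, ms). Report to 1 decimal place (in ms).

199.1 ms

b = (RT₂ − RT₁)/(log₂ n₂ − log₂ n₁) = (465 − 407)/(4.5850 − 3.5850) = 58.000 ms/bit.
a = RT₁ − b·log₂ n₁ = 407 − 58.000 × 3.5850 = 199.072 ms.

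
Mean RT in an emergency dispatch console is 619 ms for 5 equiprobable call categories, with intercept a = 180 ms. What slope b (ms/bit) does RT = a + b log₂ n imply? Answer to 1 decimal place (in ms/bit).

log₂(5) = 2.3219 bits.
b = (RT − a)/log₂ n = (619 − 180) / 2.3219 = 189.067 ms/bit.

189.1 ms/bit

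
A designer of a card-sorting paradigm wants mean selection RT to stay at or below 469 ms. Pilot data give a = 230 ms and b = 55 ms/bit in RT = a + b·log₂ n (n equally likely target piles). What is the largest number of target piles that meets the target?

20

55·log₂ n ≤ 469 − 230 = 239, giving log₂ n ≤ 4.3455 and n ≤ 20.329. The largest whole number is 20.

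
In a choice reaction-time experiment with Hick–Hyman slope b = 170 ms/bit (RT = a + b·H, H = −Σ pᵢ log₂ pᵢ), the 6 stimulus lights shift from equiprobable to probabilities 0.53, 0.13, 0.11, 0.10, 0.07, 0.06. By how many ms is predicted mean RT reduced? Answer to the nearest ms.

89 ms

The RT saving is b·ΔH. Equiprobable H₀ = log₂(6) = 2.5850 bits; with the given probabilities H = 2.0627 bits.
b·(H₀ − H) = 170 × (2.5850 − 2.0627) = 88.79 ms.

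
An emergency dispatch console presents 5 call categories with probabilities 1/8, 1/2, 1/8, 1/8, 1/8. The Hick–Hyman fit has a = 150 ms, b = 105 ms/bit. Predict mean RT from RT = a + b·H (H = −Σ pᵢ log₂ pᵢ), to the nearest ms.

360 ms

Each term −pᵢ log₂ pᵢ: 0.125·3 + 0.5·1 + 0.125·3 + 0.125·3 + 0.125·3; summed, H = 2.000 bits.
Mean RT = a + bH = 150 + 105·2.000 = 360.00 ms.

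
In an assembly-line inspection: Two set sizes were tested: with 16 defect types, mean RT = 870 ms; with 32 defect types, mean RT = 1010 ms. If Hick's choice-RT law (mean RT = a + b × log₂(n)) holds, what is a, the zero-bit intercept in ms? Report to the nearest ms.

Slope: b = (1010 − 870) / (log₂ 32 − log₂ 16) = 140/1.0000 = 140 ms/bit.
a = RT₁ − b·log₂ n₁ = 870 − 140 × 4 = 310.000 ms.

310 ms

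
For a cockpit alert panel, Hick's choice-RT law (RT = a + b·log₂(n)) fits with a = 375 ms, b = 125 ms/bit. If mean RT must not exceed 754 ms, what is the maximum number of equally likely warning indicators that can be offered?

125·log₂ n ≤ 754 − 375 = 379, giving log₂ n ≤ 3.0320 and n ≤ 8.179. The largest whole number is 8.

8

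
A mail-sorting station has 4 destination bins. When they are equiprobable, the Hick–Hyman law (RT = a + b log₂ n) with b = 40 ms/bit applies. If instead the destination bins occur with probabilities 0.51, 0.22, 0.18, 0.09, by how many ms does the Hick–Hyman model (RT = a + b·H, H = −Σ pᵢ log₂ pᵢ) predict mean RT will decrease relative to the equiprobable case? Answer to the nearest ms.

Equiprobable entropy H₀ = log₂ 4 = 2.0000 bits.
Skewed entropy H = −Σ pᵢ log₂ pᵢ = 1.7340 bits.
ΔRT = b·(H₀ − H) = 40 × 0.2660 = 10.64 ms.

11 ms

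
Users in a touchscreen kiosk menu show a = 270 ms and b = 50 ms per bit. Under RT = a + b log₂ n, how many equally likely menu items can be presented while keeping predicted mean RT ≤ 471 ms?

Set 270 + 50·log₂ n ≤ 471 → log₂ n ≤ (471 − 270)/50 = 4.0200.
So n ≤ 2^4.0200 = 16.223; the largest integer n is 16.

16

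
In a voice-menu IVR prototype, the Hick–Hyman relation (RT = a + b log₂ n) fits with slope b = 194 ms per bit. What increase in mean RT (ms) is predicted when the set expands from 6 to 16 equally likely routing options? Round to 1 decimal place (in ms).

Only the slope matters, since a is common to both: ΔRT = b·log₂(n₂/n₁).
log₂(16) − log₂(6) = 4 − 2.5850 = 1.4150.
ΔRT = 194 × 1.4150 = 274.517 ms.

274.5 ms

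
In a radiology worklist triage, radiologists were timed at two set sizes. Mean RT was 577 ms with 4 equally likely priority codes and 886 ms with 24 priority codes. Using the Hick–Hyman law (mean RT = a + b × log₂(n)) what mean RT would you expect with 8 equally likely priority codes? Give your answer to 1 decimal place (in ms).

With log₂ n on the abscissa the relation is linear; from the two conditions:
  b = (886 − 577) / (log₂ 24 − log₂ 4) = 309 / (4.5850 − 2) = 119.538 ms/bit
  a = 577 − 119.538 × 2 = 337.925 ms
Then RT(8) = 337.925 + 119.538 × log₂ 8 = 337.925 + 119.538 × 3 ≈ 696.538 ms.

696.5 ms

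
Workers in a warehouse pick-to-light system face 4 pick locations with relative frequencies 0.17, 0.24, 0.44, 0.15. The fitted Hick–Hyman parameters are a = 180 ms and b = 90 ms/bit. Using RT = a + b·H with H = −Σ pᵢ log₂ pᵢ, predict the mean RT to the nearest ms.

347 ms

Entropy contributions −pᵢ log₂ pᵢ: 0.4346, 0.4941, 0.5211, 0.4105; sum H = 1.8604 bits.
RT = a + bH = 180 + 90·1.8604 = 347.44 ms.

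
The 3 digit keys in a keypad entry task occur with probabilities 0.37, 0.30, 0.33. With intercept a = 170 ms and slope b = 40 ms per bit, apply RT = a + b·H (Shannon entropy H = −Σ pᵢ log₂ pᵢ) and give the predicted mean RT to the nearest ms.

H = 0.37·log₂(1/0.37) + 0.30·log₂(1/0.30) + 0.33·log₂(1/0.33) = 1.5796 bits.
RT = 170 + 40 × 1.5796 = 233.19 ms.

233 ms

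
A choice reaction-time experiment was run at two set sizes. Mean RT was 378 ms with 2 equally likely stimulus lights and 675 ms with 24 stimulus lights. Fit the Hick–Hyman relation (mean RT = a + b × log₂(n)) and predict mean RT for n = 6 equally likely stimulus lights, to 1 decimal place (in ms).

509.3 ms

Fit slope and intercept:
  b = (675 − 378) / (log₂ 24 − log₂ 2) = 297 / (4.5850 − 1) = 82.846 ms/bit
  a = 378 − 82.846 × 1 = 295.154 ms
Then RT(6) = 295.154 + 82.846 × log₂ 6 = 295.154 + 82.846 × 2.5850 ≈ 509.308 ms.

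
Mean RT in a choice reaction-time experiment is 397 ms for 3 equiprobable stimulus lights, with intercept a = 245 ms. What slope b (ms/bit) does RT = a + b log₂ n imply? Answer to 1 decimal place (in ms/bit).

log₂(3) = 1.5850 bits.
b = (RT − a)/log₂ n = (397 − 245) / 1.5850 = 95.901 ms/bit.

95.9 ms/bit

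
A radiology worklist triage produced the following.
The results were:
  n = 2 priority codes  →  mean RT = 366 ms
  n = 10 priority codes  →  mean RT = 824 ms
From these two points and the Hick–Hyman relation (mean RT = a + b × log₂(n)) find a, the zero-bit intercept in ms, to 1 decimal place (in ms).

Slope: b = (824 − 366) / (log₂ 10 − log₂ 2) = 458/2.3219 = 197.250 ms/bit.
Intercept: a = 366 − 197.250·log₂(2) = 168.750 ms.

168.8 ms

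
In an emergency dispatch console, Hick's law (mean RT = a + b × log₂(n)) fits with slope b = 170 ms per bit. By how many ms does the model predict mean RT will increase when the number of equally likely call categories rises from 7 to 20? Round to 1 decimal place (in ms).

ΔRT = (a + b log₂ n₂) − (a + b log₂ n₁) = b·(log₂ n₂ − log₂ n₁).
log₂(20) − log₂(7) = 4.3219 − 2.8074 = 1.5146.
ΔRT = 170 × 1.5146 = 257.477 ms.

257.5 ms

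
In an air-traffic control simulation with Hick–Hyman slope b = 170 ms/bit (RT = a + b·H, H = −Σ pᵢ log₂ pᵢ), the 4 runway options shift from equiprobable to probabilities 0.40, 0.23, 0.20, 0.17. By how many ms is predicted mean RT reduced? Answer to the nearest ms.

Equiprobable entropy H₀ = log₂ 4 = 2.0000 bits.
Skewed entropy H = −Σ pᵢ log₂ pᵢ = 1.9154 bits.
ΔRT = b·(H₀ − H) = 170 × 0.0846 = 14.38 ms.

14 ms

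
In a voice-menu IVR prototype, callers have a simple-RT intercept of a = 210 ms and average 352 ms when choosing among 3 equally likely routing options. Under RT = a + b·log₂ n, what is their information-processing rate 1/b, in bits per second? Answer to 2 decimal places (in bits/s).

11.16 bits/s

Choice component = 352 − 210 = 142 ms over log₂(3) = 1.5850 bits.
b = 142 / 1.5850 = 89.592 ms/bit, so 1/b = 11.162 bits/s.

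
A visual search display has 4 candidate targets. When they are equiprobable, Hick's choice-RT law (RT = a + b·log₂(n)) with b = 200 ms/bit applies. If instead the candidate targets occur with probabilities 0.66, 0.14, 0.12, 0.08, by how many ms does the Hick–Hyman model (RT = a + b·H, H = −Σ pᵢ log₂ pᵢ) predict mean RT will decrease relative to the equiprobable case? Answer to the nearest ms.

Equiprobable entropy H₀ = log₂ 4 = 2.0000 bits.
Skewed entropy H = −Σ pᵢ log₂ pᵢ = 1.4513 bits.
ΔRT = b·(H₀ − H) = 200 × 0.5487 = 109.73 ms.

110 ms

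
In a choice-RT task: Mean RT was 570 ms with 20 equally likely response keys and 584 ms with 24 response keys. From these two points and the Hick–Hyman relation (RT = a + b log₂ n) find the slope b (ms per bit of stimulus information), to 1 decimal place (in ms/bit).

53.2 ms/bit

The slope on a log₂ axis is (584 − 570) / (4.5850 − 4.3219) = 53.225 ms/bit.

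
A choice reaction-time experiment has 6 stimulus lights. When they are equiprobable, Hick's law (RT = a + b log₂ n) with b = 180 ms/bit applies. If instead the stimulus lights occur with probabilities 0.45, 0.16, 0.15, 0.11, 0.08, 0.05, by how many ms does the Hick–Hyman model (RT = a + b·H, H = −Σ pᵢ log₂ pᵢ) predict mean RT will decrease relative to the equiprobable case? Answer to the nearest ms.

68 ms

Equiprobable entropy H₀ = log₂ 6 = 2.5850 bits.
Skewed entropy H = −Σ pᵢ log₂ pᵢ = 2.2099 bits.
ΔRT = b·(H₀ − H) = 180 × 0.3751 = 67.52 ms.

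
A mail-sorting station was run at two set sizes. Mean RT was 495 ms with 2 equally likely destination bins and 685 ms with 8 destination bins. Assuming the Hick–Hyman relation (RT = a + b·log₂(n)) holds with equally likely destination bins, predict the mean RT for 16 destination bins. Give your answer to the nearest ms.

780 ms

Solve the two-equation system in a and b:
  b = (685 − 495) / (log₂ 8 − log₂ 2) = 190 / (3 − 1) = 95 ms/bit
  a = 495 − 95 × 1 = 400 ms
Then RT(16) = 400 + 95 × log₂ 16 = 400 + 95 × 4 ≈ 780.000 ms.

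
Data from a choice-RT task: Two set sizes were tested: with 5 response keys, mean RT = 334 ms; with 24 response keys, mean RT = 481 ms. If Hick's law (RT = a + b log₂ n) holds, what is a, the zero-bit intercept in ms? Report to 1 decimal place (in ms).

183.2 ms

Slope: b = (481 − 334) / (log₂ 24 − log₂ 5) = 147/2.2630 = 64.957 ms/bit.
Intercept: a = 334 − 64.957·log₂(5) = 183.174 ms.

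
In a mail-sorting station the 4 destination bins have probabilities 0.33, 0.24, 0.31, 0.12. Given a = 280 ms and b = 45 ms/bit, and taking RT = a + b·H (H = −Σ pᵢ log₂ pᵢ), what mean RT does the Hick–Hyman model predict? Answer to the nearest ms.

366 ms

Entropy contributions −pᵢ log₂ pᵢ: 0.5278, 0.4941, 0.5238, 0.3671; sum H = 1.9128 bits.
RT = a + bH = 280 + 45·1.9128 = 366.08 ms.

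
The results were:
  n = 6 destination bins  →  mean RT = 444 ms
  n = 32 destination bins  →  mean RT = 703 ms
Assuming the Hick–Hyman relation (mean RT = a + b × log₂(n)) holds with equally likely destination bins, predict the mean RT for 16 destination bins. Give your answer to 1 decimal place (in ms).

595.8 ms

RT is linear in log₂ n, so two points fix the line:
  b = (703 − 444) / (log₂ 32 − log₂ 6) = 259 / (5 − 2.5850) = 107.245 ms/bit
  a = 444 − 107.245 × 2.5850 = 166.776 ms
Then RT(16) = 166.776 + 107.245 × log₂ 16 = 166.776 + 107.245 × 4 ≈ 595.755 ms.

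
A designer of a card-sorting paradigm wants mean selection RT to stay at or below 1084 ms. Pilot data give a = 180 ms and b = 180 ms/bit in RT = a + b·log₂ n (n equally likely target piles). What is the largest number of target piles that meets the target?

Set 180 + 180·log₂ n ≤ 1084 → log₂ n ≤ (1084 − 180)/180 = 5.0222.
So n ≤ 2^5.0222 = 32.497; the largest integer n is 32.

32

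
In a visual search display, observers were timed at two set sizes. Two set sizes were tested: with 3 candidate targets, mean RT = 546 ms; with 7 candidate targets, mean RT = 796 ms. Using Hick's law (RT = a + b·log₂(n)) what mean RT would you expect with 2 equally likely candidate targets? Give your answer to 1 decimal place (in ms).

426.4 ms

Fit slope and intercept:
  b = (796 − 546) / (log₂ 7 − log₂ 3) = 250 / (2.8074 − 1.5850) = 204.517 ms/bit
  a = 546 − 204.517 × 1.5850 = 221.848 ms
Then RT(2) = 221.848 + 204.517 × log₂ 2 = 221.848 + 204.517 × 1 ≈ 426.365 ms.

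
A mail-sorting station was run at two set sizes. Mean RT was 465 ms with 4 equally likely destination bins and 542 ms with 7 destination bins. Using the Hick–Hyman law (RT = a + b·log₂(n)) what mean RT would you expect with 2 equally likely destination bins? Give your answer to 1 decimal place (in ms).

Solve the two-equation system in a and b:
  b = (542 − 465) / (log₂ 7 − log₂ 4) = 77 / (2.8074 − 2) = 95.373 ms/bit
  a = 465 − 95.373 × 2 = 274.254 ms
Then RT(2) = 274.254 + 95.373 × log₂ 2 = 274.254 + 95.373 × 1 ≈ 369.627 ms.

369.6 ms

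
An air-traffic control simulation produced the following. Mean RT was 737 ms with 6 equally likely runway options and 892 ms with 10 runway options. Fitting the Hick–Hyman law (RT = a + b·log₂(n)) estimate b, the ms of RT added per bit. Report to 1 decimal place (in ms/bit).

Slope: b = (892 − 737) / (log₂ 10 − log₂ 6) = 155/0.7370 = 210.322 ms/bit.

210.3 ms/bit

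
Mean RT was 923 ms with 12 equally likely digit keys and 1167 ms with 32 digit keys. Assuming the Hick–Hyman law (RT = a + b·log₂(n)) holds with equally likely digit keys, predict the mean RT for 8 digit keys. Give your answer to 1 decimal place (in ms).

RT is linear in log₂ n, so two points fix the line:
  b = (1167 − 923) / (log₂ 32 − log₂ 12) = 244 / (5 − 3.5850) = 172.434 ms/bit
  a = 923 − 172.434 × 3.5850 = 304.832 ms
Then RT(8) = 304.832 + 172.434 × log₂ 8 = 304.832 + 172.434 × 3 ≈ 822.133 ms.

822.1 ms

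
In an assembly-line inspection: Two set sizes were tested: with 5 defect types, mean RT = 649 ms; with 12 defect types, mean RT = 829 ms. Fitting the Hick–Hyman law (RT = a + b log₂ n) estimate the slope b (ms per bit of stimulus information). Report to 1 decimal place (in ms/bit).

Slope: b = (829 − 649) / (log₂ 12 − log₂ 5) = 180/1.2630 = 142.514 ms/bit.

142.5 ms/bit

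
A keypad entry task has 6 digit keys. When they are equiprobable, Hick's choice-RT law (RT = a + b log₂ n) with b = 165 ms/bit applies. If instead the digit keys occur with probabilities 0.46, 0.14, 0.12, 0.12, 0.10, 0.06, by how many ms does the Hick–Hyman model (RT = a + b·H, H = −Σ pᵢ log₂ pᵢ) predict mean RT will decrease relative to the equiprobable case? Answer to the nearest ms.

Equiprobable entropy H₀ = log₂ 6 = 2.5850 bits.
Skewed entropy H = −Σ pᵢ log₂ pᵢ = 2.2223 bits.
ΔRT = b·(H₀ − H) = 165 × 0.3627 = 59.84 ms.

60 ms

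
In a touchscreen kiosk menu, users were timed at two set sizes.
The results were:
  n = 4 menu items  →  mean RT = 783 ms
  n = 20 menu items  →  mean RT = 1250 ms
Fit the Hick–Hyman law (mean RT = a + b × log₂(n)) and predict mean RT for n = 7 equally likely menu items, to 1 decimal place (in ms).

945.4 ms

Fit slope and intercept:
  b = (1250 − 783) / (log₂ 20 − log₂ 4) = 467 / (4.3219 − 2) = 201.126 ms/bit
  a = 783 − 201.126 × 2 = 380.748 ms
Then RT(7) = 380.748 + 201.126 × log₂ 7 = 380.748 + 201.126 × 2.8074 ≈ 945.380 ms.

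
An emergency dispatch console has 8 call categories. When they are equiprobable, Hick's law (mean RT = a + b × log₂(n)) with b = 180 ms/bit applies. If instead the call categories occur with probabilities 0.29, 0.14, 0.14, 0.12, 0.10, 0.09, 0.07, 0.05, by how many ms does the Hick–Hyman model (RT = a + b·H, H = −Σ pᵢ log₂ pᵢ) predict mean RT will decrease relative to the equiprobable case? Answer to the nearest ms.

34 ms

Equiprobable entropy H₀ = log₂ 8 = 3.0000 bits.
Skewed entropy H = −Σ pᵢ log₂ pᵢ = 2.8087 bits.
ΔRT = b·(H₀ − H) = 180 × 0.1913 = 34.44 ms.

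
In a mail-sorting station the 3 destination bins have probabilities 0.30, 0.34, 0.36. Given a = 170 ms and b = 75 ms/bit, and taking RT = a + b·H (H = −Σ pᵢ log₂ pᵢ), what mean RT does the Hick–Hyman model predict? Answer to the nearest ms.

H = 0.30·log₂(1/0.30) + 0.34·log₂(1/0.34) + 0.36·log₂(1/0.36) = 1.5809 bits.
RT = 170 + 75 × 1.5809 = 288.57 ms.

289 ms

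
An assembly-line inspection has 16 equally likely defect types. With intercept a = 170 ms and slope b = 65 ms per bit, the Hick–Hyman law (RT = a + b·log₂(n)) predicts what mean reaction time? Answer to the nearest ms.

430 ms

log₂(16) = 4 bits, so RT = 170 + 65 × 4 ≈ 430.000 ms.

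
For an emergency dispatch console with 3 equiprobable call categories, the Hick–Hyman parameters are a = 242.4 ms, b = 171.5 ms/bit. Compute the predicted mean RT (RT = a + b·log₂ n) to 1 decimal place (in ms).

514.2 ms

log₂(3) = 1.5850 bits, so RT = 242.4 + 171.5 × 1.5850 ≈ 514.221 ms.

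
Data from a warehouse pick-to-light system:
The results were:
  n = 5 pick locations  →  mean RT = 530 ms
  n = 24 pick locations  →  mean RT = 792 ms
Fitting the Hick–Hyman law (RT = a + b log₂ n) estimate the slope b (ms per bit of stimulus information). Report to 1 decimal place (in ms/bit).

115.8 ms/bit

b = (RT₂ − RT₁)/(log₂ n₂ − log₂ n₁) = (792 − 530)/(4.5850 − 2.3219) = 115.774 ms/bit.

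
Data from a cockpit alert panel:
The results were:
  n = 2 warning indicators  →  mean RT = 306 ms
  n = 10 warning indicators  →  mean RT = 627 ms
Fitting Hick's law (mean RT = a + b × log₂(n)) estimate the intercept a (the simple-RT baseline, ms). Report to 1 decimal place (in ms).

167.8 ms

b = (RT₂ − RT₁)/(log₂ n₂ − log₂ n₁) = (627 − 306)/(3.3219 − 1) = 138.247 ms/bit.
Intercept: a = 306 − 138.247·log₂(2) = 167.753 ms.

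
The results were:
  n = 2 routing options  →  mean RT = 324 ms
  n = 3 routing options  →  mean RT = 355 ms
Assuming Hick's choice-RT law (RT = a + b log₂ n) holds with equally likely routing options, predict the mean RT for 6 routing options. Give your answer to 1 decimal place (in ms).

RT is linear in log₂ n, so two points fix the line:
  b = (355 − 324) / (log₂ 3 − log₂ 2) = 31 / (1.5850 − 1) = 52.995 ms/bit
  a = 324 − 52.995 × 1 = 271.005 ms
Then RT(6) = 271.005 + 52.995 × log₂ 6 = 271.005 + 52.995 × 2.5850 ≈ 407.995 ms.

408.0 ms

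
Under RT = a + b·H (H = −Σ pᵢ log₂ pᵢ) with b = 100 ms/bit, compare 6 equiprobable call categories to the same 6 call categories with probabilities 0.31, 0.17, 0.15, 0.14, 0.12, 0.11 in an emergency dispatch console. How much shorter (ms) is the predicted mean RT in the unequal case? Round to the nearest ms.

10 ms

The RT saving is b·ΔH. Equiprobable H₀ = log₂(6) = 2.5850 bits; with the given probabilities H = 2.4834 bits.
b·(H₀ − H) = 100 × (2.5850 − 2.4834) = 10.16 ms.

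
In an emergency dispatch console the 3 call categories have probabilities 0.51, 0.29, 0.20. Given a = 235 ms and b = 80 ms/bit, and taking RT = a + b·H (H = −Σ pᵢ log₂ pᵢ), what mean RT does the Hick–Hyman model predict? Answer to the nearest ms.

353 ms

Entropy contributions −pᵢ log₂ pᵢ: 0.4954, 0.5179, 0.4644; sum H = 1.4777 bits.
RT = a + bH = 235 + 80·1.4777 = 353.22 ms.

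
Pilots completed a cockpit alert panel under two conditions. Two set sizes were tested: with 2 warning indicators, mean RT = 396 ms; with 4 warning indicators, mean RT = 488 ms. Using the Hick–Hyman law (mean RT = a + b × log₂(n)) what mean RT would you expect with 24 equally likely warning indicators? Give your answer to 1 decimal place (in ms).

725.8 ms

With log₂ n on the abscissa the relation is linear; from the two conditions:
  b = (488 − 396) / (log₂ 4 − log₂ 2) = 92 / (2 − 1) = 92.000 ms/bit
  a = 396 − 92.000 × 1 = 304.000 ms
Then RT(24) = 304.000 + 92.000 × log₂ 24 = 304.000 + 92.000 × 4.5850 ≈ 725.817 ms.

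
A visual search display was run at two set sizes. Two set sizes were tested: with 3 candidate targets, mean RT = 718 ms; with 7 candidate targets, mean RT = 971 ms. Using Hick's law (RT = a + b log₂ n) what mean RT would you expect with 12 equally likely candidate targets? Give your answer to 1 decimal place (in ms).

Solve the two-equation system in a and b:
  b = (971 − 718) / (log₂ 7 − log₂ 3) = 253 / (2.8074 − 1.5850) = 206.971 ms/bit
  a = 718 − 206.971 × 1.5850 = 389.958 ms
Then RT(12) = 389.958 + 206.971 × log₂ 12 = 389.958 + 206.971 × 3.5850 ≈ 1131.942 ms.

1131.9 ms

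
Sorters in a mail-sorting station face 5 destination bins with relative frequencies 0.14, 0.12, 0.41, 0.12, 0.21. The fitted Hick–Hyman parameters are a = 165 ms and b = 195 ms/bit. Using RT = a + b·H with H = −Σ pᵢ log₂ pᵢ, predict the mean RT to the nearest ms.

H = 0.14·log₂(1/0.14) + 0.12·log₂(1/0.12) + 0.41·log₂(1/0.41) + 0.12·log₂(1/0.12) + 0.21·log₂(1/0.21) = 2.1315 bits.
RT = 165 + 195 × 2.1315 = 580.63 ms.

581 ms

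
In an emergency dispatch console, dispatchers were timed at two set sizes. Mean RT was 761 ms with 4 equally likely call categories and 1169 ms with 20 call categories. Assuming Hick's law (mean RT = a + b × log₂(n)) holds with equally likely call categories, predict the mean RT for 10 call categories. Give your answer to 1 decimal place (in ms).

993.3 ms

With log₂ n on the abscissa the relation is linear; from the two conditions:
  b = (1169 − 761) / (log₂ 20 − log₂ 4) = 408 / (4.3219 − 2) = 175.716 ms/bit
  a = 761 − 175.716 × 2 = 409.568 ms
Then RT(10) = 409.568 + 175.716 × log₂ 10 = 409.568 + 175.716 × 3.3219 ≈ 993.284 ms.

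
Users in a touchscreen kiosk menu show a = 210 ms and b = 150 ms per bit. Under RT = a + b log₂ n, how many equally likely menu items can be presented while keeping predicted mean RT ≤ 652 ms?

7

Information budget: (652 − 210)/150 = 2.9467 bits, so n ≤ 2^2.9467 = 7.710 → at most 7.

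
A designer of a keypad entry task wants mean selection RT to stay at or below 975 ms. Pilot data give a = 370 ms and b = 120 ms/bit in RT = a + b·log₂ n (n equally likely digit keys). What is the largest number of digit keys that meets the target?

Information budget: (975 − 370)/120 = 5.0417 bits, so n ≤ 2^5.0417 = 32.938 → at most 32.

32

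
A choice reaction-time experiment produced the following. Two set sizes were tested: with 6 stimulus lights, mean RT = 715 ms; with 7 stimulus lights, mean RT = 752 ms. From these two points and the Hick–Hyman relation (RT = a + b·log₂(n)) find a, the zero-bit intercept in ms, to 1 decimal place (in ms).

The slope on a log₂ axis is (752 − 715) / (2.8074 − 2.5850) = 166.373 ms/bit.
Intercept: a = 715 − 166.373·log₂(6) = 284.933 ms.

284.9 ms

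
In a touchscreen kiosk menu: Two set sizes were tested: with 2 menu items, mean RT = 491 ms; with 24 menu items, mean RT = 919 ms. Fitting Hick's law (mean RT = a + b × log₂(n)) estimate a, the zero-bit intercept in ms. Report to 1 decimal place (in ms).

371.6 ms

The slope on a log₂ axis is (919 − 491) / (4.5850 − 1) = 119.388 ms/bit.
Intercept: a = 491 − 119.388·log₂(2) = 371.612 ms.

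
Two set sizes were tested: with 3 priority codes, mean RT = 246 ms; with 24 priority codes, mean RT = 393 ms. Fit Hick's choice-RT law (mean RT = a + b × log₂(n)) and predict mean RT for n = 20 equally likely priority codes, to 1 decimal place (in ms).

Fit slope and intercept:
  b = (393 − 246) / (log₂ 24 − log₂ 3) = 147 / (4.5850 − 1.5850) = 49.000 ms/bit
  a = 246 − 49.000 × 1.5850 = 168.337 ms
Then RT(20) = 168.337 + 49.000 × log₂ 20 = 168.337 + 49.000 × 4.3219 ≈ 380.111 ms.

380.1 ms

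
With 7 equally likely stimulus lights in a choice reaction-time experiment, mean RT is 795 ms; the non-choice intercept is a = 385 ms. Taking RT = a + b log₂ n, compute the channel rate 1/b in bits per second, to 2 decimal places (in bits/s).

Choice component = 795 − 385 = 410 ms over log₂(7) = 2.8074 bits.
b = 410 / 2.8074 = 146.045 ms/bit, so 1/b = 6.847 bits/s.

6.85 bits/s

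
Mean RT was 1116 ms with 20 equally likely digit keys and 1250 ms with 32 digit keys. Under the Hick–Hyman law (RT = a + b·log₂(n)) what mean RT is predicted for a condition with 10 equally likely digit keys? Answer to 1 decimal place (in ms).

With log₂ n on the abscissa the relation is linear; from the two conditions:
  b = (1250 − 1116) / (log₂ 32 − log₂ 20) = 134 / (5 − 4.3219) = 197.619 ms/bit
  a = 1116 − 197.619 × 4.3219 = 261.904 ms
Then RT(10) = 261.904 + 197.619 × log₂ 10 = 261.904 + 197.619 × 3.3219 ≈ 918.381 ms.

918.4 ms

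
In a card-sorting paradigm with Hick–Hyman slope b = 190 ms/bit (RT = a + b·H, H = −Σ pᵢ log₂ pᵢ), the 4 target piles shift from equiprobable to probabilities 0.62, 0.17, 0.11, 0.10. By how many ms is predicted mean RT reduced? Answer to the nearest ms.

Equiprobable entropy H₀ = log₂ 4 = 2.0000 bits.
Skewed entropy H = −Σ pᵢ log₂ pᵢ = 1.5447 bits.
ΔRT = b·(H₀ − H) = 190 × 0.4553 = 86.52 ms.

87 ms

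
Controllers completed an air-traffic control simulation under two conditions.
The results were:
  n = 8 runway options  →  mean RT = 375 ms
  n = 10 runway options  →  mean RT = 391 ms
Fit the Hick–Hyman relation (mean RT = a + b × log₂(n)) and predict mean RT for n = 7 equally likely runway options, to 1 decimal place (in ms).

365.4 ms

With log₂ n on the abscissa the relation is linear; from the two conditions:
  b = (391 − 375) / (log₂ 10 − log₂ 8) = 16 / (3.3219 − 3) = 49.701 ms/bit
  a = 375 − 49.701 × 3 = 225.898 ms
Then RT(7) = 225.898 + 49.701 × log₂ 7 = 225.898 + 49.701 × 2.8074 ≈ 365.425 ms.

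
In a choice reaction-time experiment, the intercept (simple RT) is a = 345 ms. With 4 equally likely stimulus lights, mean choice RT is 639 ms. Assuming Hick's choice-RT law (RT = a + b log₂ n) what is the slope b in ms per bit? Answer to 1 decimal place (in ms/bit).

147.0 ms/bit

log₂(4) = 2 bits.
b = (RT − a)/log₂ n = (639 − 345) / 2 = 147.000 ms/bit.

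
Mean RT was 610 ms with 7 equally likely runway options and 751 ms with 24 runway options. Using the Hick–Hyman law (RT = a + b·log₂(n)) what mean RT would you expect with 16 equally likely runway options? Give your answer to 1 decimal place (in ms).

Fit slope and intercept:
  b = (751 − 610) / (log₂ 24 − log₂ 7) = 141 / (4.5850 − 2.8074) = 79.320 ms/bit
  a = 610 − 79.320 × 2.8074 = 387.320 ms
Then RT(16) = 387.320 + 79.320 × log₂ 16 = 387.320 + 79.320 × 4 ≈ 704.601 ms.

704.6 ms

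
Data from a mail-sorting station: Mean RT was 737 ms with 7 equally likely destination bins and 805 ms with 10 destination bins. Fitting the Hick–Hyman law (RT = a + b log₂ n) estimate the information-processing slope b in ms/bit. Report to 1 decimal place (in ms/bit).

The slope on a log₂ axis is (805 − 737) / (3.3219 − 2.8074) = 132.148 ms/bit.

132.1 ms/bit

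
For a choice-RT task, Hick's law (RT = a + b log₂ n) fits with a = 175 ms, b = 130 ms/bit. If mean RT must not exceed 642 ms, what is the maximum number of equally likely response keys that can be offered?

12

Information budget: (642 − 175)/130 = 3.5923 bits, so n ≤ 2^3.5923 = 12.061 → at most 12.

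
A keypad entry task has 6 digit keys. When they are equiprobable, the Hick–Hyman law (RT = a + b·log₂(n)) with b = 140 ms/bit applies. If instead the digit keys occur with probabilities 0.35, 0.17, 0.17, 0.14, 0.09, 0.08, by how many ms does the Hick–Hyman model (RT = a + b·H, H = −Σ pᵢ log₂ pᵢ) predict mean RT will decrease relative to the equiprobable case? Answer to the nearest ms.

26 ms

Equiprobable entropy H₀ = log₂ 6 = 2.5850 bits.
Skewed entropy H = −Σ pᵢ log₂ pᵢ = 2.4005 bits.
ΔRT = b·(H₀ − H) = 140 × 0.1844 = 25.82 ms.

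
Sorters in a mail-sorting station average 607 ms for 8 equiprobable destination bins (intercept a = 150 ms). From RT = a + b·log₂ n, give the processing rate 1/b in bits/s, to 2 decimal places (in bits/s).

6.56 bits/s

Choice component = 607 − 150 = 457 ms over log₂(8) = 3 bits.
b = 457 / 3 = 152.333 ms/bit, so 1/b = 6.565 bits/s.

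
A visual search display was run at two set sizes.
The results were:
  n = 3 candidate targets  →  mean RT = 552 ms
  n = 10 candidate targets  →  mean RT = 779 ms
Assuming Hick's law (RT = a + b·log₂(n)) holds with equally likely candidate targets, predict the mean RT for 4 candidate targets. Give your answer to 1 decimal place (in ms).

606.2 ms

RT is linear in log₂ n, so two points fix the line:
  b = (779 − 552) / (log₂ 10 − log₂ 3) = 227 / (3.3219 − 1.5850) = 130.688 ms/bit
  a = 552 − 130.688 × 1.5850 = 344.865 ms
Then RT(4) = 344.865 + 130.688 × log₂ 4 = 344.865 + 130.688 × 2 ≈ 606.240 ms.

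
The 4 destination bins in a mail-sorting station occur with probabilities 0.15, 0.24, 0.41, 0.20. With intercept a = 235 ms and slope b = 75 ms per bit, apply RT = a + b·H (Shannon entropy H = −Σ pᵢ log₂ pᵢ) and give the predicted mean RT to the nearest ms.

377 ms

H = 0.15·log₂(1/0.15) + 0.24·log₂(1/0.24) + 0.41·log₂(1/0.41) + 0.20·log₂(1/0.20) = 1.8964 bits.
RT = 235 + 75 × 1.8964 = 377.23 ms.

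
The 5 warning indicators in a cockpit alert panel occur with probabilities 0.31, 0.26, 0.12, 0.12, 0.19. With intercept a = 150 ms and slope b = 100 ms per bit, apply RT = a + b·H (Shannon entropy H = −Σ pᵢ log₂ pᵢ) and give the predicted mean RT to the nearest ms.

372 ms

Entropy contributions −pᵢ log₂ pᵢ: 0.5238, 0.5053, 0.3671, 0.3671, 0.4552; sum H = 2.2184 bits.
RT = a + bH = 150 + 100·2.2184 = 371.84 ms.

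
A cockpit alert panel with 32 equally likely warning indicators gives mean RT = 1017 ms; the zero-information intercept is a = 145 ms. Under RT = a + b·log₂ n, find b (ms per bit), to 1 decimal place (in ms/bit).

174.4 ms/bit

b = (1017 − 145) / log₂(32) = 872 / 5 = 174.400 ms/bit.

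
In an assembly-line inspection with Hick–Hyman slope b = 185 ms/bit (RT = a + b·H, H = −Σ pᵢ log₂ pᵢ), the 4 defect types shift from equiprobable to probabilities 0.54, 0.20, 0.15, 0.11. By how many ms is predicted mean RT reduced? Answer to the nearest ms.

Equiprobable entropy H₀ = log₂ 4 = 2.0000 bits.
Skewed entropy H = −Σ pᵢ log₂ pᵢ = 1.7053 bits.
ΔRT = b·(H₀ − H) = 185 × 0.2947 = 54.53 ms.

55 ms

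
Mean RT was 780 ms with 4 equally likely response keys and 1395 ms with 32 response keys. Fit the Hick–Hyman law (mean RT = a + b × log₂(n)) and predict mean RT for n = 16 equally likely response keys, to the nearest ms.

1190 ms

RT is linear in log₂ n, so two points fix the line:
  b = (1395 − 780) / (log₂ 32 − log₂ 4) = 615 / (5 − 2) = 205 ms/bit
  a = 780 − 205 × 2 = 370 ms
Then RT(16) = 370 + 205 × log₂ 16 = 370 + 205 × 4 ≈ 1190.000 ms.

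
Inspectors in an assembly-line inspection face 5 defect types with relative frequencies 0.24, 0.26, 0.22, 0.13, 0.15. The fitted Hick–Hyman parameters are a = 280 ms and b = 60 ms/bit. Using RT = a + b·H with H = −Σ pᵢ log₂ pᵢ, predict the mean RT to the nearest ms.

416 ms

H = 0.24·log₂(1/0.24) + 0.26·log₂(1/0.26) + 0.22·log₂(1/0.22) + 0.13·log₂(1/0.13) + 0.15·log₂(1/0.15) = 2.2732 bits.
RT = 280 + 60 × 2.2732 = 416.39 ms.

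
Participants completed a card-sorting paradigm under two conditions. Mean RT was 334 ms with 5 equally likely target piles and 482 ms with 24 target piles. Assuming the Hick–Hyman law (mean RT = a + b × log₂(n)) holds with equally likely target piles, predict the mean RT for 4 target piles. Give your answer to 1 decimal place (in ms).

312.9 ms

Fit slope and intercept:
  b = (482 − 334) / (log₂ 24 − log₂ 5) = 148 / (4.5850 − 2.3219) = 65.399 ms/bit
  a = 334 − 65.399 × 2.3219 = 182.148 ms
Then RT(4) = 182.148 + 65.399 × log₂ 4 = 182.148 + 65.399 × 2 ≈ 312.946 ms.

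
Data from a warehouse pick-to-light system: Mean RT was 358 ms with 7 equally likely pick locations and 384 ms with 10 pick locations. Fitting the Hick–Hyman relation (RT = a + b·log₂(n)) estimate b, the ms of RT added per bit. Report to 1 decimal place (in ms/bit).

The slope on a log₂ axis is (384 − 358) / (3.3219 − 2.8074) = 50.527 ms/bit.

50.5 ms/bit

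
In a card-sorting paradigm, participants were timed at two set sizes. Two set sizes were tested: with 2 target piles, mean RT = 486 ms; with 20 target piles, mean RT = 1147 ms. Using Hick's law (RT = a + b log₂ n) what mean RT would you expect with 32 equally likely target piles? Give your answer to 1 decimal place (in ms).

Solve the two-equation system in a and b:
  b = (1147 − 486) / (log₂ 20 − log₂ 2) = 661 / (4.3219 − 1) = 198.981 ms/bit
  a = 486 − 198.981 × 1 = 287.019 ms
Then RT(32) = 287.019 + 198.981 × log₂ 32 = 287.019 + 198.981 × 5 ≈ 1281.923 ms.

1281.9 ms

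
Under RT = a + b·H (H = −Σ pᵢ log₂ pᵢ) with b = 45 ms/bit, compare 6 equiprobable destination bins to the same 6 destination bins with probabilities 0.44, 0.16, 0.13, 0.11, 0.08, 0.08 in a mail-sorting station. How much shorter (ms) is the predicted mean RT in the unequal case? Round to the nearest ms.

15 ms

The RT saving is b·ΔH. Equiprobable H₀ = log₂(6) = 2.5850 bits; with the given probabilities H = 2.2601 bits.
b·(H₀ − H) = 45 × (2.5850 − 2.2601) = 14.62 ms.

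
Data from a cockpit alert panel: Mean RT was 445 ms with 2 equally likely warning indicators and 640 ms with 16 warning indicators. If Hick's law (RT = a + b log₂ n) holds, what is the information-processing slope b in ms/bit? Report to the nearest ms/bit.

b = (RT₂ − RT₁)/(log₂ n₂ − log₂ n₁) = (640 − 445)/(4 − 1) = 65 ms/bit.

65 ms/bit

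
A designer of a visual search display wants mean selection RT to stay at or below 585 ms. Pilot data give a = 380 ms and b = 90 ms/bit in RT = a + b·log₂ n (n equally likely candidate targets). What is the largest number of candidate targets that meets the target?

Set 380 + 90·log₂ n ≤ 585 → log₂ n ≤ (585 − 380)/90 = 2.2778.
So n ≤ 2^2.2778 = 4.849; the largest integer n is 4.

4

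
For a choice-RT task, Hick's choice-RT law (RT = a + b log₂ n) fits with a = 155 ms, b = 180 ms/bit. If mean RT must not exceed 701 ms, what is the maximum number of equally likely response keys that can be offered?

Set 155 + 180·log₂ n ≤ 701 → log₂ n ≤ (701 − 155)/180 = 3.0333.
So n ≤ 2^3.0333 = 8.187; the largest integer n is 8.

8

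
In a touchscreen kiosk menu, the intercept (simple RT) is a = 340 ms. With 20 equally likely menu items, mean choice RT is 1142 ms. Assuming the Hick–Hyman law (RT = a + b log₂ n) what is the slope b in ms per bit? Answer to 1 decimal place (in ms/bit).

b = (1142 − 340) / log₂(20) = 802 / 4.3219 = 185.565 ms/bit.

185.6 ms/bit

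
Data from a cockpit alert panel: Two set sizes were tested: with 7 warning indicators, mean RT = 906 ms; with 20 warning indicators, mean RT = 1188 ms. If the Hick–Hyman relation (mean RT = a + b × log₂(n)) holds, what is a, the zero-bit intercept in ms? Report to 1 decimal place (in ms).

383.3 ms

The slope on a log₂ axis is (1188 − 906) / (4.3219 − 2.8074) = 186.191 ms/bit.
a = RT₁ − b·log₂ n₁ = 906 − 186.191 × 2.8074 = 383.296 ms.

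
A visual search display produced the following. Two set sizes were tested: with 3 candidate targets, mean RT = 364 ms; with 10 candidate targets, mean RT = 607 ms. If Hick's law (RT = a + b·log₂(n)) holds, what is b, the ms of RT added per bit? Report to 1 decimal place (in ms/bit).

b = (RT₂ − RT₁)/(log₂ n₂ − log₂ n₁) = (607 − 364)/(3.3219 − 1.5850) = 139.899 ms/bit.

139.9 ms/bit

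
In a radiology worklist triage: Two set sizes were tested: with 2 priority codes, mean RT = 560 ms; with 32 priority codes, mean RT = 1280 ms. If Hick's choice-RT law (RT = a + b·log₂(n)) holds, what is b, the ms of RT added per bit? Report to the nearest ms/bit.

Slope: b = (1280 − 560) / (log₂ 32 − log₂ 2) = 720/4.0000 = 180 ms/bit.

180 ms/bit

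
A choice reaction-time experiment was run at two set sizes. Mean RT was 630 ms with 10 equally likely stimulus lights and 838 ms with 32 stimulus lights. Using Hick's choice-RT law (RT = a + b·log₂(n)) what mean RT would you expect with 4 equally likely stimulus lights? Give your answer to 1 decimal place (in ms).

466.1 ms

RT is linear in log₂ n, so two points fix the line:
  b = (838 − 630) / (log₂ 32 − log₂ 10) = 208 / (5 − 3.3219) = 123.952 ms/bit
  a = 630 − 123.952 × 3.3219 = 218.241 ms
Then RT(4) = 218.241 + 123.952 × log₂ 4 = 218.241 + 123.952 × 2 ≈ 466.145 ms.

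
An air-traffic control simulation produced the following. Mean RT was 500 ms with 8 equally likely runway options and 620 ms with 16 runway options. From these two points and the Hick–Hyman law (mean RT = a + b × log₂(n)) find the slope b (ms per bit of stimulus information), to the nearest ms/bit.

120 ms/bit

The slope on a log₂ axis is (620 − 500) / (4 − 3) = 120 ms/bit.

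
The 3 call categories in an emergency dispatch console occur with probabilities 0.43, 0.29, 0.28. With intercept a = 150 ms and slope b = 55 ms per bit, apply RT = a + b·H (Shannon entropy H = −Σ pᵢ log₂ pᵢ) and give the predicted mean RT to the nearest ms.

236 ms

H = 0.43·log₂(1/0.43) + 0.29·log₂(1/0.29) + 0.28·log₂(1/0.28) = 1.5557 bits.
RT = 150 + 55 × 1.5557 = 235.56 ms.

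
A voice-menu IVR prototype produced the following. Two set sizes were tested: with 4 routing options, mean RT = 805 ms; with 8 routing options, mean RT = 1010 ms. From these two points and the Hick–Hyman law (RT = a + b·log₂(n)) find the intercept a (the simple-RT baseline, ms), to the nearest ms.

395 ms

b = (RT₂ − RT₁)/(log₂ n₂ − log₂ n₁) = (1010 − 805)/(3 − 2) = 205 ms/bit.
Intercept: a = 805 − 205·log₂(4) = 395.000 ms.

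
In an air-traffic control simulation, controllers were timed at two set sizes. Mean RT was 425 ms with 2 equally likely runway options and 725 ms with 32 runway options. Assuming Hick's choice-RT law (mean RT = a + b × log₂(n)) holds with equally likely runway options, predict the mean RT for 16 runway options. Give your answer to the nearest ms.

650 ms

With log₂ n on the abscissa the relation is linear; from the two conditions:
  b = (725 − 425) / (log₂ 32 − log₂ 2) = 300 / (5 − 1) = 75 ms/bit
  a = 425 − 75 × 1 = 350 ms
Then RT(16) = 350 + 75 × log₂ 16 = 350 + 75 × 4 ≈ 650.000 ms.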